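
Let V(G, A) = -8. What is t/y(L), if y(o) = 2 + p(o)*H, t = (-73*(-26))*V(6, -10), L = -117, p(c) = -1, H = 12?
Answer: 7592/5 ≈ 1518.4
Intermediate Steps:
t = -15184 (t = -73*(-26)*(-8) = 1898*(-8) = -15184)
y(o) = -10 (y(o) = 2 - 1*12 = 2 - 12 = -10)
t/y(L) = -15184/(-10) = -15184*(-⅒) = 7592/5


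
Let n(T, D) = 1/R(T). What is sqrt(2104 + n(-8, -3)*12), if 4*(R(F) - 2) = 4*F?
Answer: sqrt(2102) ≈ 45.848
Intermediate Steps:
R(F) = 2 + F (R(F) = 2 + (4*F)/4 = 2 + F)
n(T, D) = 1/(2 + T)
sqrt(2104 + n(-8, -3)*12) = sqrt(2104 + 12/(2 - 8)) = sqrt(2104 + 12/(-6)) = sqrt(2104 - 1/6*12) = sqrt(2104 - 2) = sqrt(2102)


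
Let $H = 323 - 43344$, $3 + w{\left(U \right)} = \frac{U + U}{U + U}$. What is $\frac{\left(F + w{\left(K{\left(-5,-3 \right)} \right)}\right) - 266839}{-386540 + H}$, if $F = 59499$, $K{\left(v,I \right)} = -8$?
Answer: $\frac{23038}{47729} \approx 0.48268$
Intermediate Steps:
$w{\left(U \right)} = -2$ ($w{\left(U \right)} = -3 + \frac{U + U}{U + U} = -3 + \frac{2 U}{2 U} = -3 + 2 U \frac{1}{2 U} = -3 + 1 = -2$)
$H = -43021$ ($H = 323 - 43344 = -43021$)
$\frac{\left(F + w{\left(K{\left(-5,-3 \right)} \right)}\right) - 266839}{-386540 + H} = \frac{\left(59499 - 2\right) - 266839}{-386540 - 43021} = \frac{59497 - 266839}{-429561} = \left(-207342\right) \left(- \frac{1}{429561}\right) = \frac{23038}{47729}$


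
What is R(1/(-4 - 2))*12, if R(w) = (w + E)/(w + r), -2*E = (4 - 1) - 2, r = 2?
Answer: -48/11 ≈ -4.3636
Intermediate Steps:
E = -½ (E = -((4 - 1) - 2)/2 = -(3 - 2)/2 = -½*1 = -½ ≈ -0.50000)
R(w) = (-½ + w)/(2 + w) (R(w) = (w - ½)/(w + 2) = (-½ + w)/(2 + w))
R(1/(-4 - 2))*12 = ((-½ + 1/(-4 - 2))/(2 + 1/(-4 - 2)))*12 = ((-½ + 1/(-6))/(2 + 1/(-6)))*12 = ((-½ - ⅙)/(2 - ⅙))*12 = (-⅔/(11/6))*12 = ((6/11)*(-⅔))*12 = -4/11*12 = -48/11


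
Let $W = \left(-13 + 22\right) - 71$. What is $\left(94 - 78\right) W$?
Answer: $-992$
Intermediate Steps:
$W = -62$ ($W = 9 - 71 = -62$)
$\left(94 - 78\right) W = \left(94 - 78\right) \left(-62\right) = 16 \left(-62\right) = -992$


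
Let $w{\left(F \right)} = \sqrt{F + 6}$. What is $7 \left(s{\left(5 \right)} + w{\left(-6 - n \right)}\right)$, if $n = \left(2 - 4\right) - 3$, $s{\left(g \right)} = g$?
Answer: $35 + 7 \sqrt{5} \approx 50.652$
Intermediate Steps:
$n = -5$ ($n = -2 - 3 = -5$)
$w{\left(F \right)} = \sqrt{6 + F}$
$7 \left(s{\left(5 \right)} + w{\left(-6 - n \right)}\right) = 7 \left(5 + \sqrt{6 - 1}\right) = 7 \left(5 + \sqrt{5}\right) = 35 + 7 \sqrt{5}$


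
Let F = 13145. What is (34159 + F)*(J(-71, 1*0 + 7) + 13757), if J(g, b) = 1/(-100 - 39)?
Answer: 90455749488/139 ≈ 6.5076e+8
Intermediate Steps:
J(g, b) = -1/139 (J(g, b) = 1/(-139) = -1/139)
(34159 + F)*(J(-71, 1*0 + 7) + 13757) = (34159 + 13145)*(-1/139 + 13757) = 47304*(1912222/139) = 90455749488/139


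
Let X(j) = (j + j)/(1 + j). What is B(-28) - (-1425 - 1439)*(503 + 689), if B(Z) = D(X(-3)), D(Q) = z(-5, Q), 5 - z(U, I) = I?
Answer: 3413890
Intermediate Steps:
z(U, I) = 5 - I
X(j) = 2*j/(1 + j) (X(j) = (2*j)/(1 + j) = 2*j/(1 + j))
D(Q) = 5 - Q
B(Z) = 2 (B(Z) = 5 - 2*(-3)/(1 - 3) = 5 - 2*(-3)/(-2) = 5 - 2*(-3)*(-1)/2 = 5 - 1*3 = 5 - 3 = 2)
B(-28) - (-1425 - 1439)*(503 + 689) = 2 - (-1425 - 1439)*(503 + 689) = 2 - (-2864)*1192 = 2 - 1*(-3413888) = 2 + 3413888 = 3413890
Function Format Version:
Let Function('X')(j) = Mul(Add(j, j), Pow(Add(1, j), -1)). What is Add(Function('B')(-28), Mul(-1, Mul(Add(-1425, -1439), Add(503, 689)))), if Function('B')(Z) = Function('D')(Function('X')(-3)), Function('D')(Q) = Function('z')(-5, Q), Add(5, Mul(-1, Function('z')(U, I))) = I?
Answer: 3413890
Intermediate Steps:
Function('z')(U, I) = Add(5, Mul(-1, I))
Function('X')(j) = Mul(2, j, Pow(Add(1, j), -1)) (Function('X')(j) = Mul(Mul(2, j), Pow(Add(1, j), -1)) = Mul(2, j, Pow(Add(1, j), -1)))
Function('D')(Q) = Add(5, Mul(-1, Q))
Function('B')(Z) = 2 (Function('B')(Z) = Add(5, Mul(-1, Mul(2, -3, Pow(Add(1, -3), -1)))) = Add(5, Mul(-1, Mul(2, -3, Pow(-2, -1)))) = Add(5, Mul(-1, Mul(2, -3, Rational(-1, 2)))) = Add(5, Mul(-1, 3)) = Add(5, -3) = 2)
Add(Function('B')(-28), Mul(-1, Mul(Add(-1425, -1439), Add(503, 689)))) = Add(2, Mul(-1, Mul(Add(-1425, -1439), Add(503, 689)))) = Add(2, Mul(-1, Mul(-2864, 1192))) = Add(2, Mul(-1, -3413888)) = Add(2, 3413888) = 3413890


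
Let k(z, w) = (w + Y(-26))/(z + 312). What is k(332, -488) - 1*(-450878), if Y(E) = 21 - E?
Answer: 41480713/92 ≈ 4.5088e+5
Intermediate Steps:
k(z, w) = (47 + w)/(312 + z) (k(z, w) = (w + (21 - 1*(-26)))/(z + 312) = (w + (21 + 26))/(312 + z) = (w + 47)/(312 + z) = (47 + w)/(312 + z))
k(332, -488) - 1*(-450878) = (47 - 488)/(312 + 332) - 1*(-450878) = -441/644 + 450878 = (1/644)*(-441) + 450878 = -63/92 + 450878 = 41480713/92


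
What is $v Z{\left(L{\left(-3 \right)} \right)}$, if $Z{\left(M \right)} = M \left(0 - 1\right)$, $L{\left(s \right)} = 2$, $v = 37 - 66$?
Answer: $58$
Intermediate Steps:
$v = -29$
$Z{\left(M \right)} = - M$ ($Z{\left(M \right)} = M \left(-1\right) = - M$)
$v Z{\left(L{\left(-3 \right)} \right)} = - 29 \left(\left(-1\right) 2\right) = \left(-29\right) \left(-2\right) = 58$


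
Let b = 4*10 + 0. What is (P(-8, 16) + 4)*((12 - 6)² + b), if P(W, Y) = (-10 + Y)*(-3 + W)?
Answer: -4712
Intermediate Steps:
b = 40 (b = 40 + 0 = 40)
(P(-8, 16) + 4)*((12 - 6)² + b) = ((30 - 10*(-8) - 3*16 - 8*16) + 4)*((12 - 6)² + 40) = ((30 + 80 - 48 - 128) + 4)*(6² + 40) = (-66 + 4)*(36 + 40) = -62*76 = -4712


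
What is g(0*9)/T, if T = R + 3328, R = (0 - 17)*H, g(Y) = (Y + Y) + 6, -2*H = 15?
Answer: 12/6911 ≈ 0.0017364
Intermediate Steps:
H = -15/2 (H = -½*15 = -15/2 ≈ -7.5000)
g(Y) = 6 + 2*Y (g(Y) = 2*Y + 6 = 6 + 2*Y)
R = 255/2 (R = (0 - 17)*(-15/2) = -17*(-15/2) = 255/2 ≈ 127.50)
T = 6911/2 (T = 255/2 + 3328 = 6911/2 ≈ 3455.5)
g(0*9)/T = (6 + 2*(0*9))/(6911/2) = (6 + 2*0)*(2/6911) = (6 + 0)*(2/6911) = 6*(2/6911) = 12/6911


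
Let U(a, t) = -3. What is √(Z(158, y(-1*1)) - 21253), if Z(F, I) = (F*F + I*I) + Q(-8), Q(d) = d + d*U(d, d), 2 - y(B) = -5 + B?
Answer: √3791 ≈ 61.571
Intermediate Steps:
y(B) = 7 - B (y(B) = 2 - (-5 + B) = 2 + (5 - B) = 7 - B)
Q(d) = -2*d (Q(d) = d + d*(-3) = d - 3*d = -2*d)
Z(F, I) = 16 + F² + I² (Z(F, I) = (F*F + I*I) - 2*(-8) = (F² + I²) + 16 = 16 + F² + I²)
√(Z(158, y(-1*1)) - 21253) = √((16 + 158² + (7 - (-1))²) - 21253) = √((16 + 24964 + (7 - 1*(-1))²) - 21253) = √((16 + 24964 + (7 + 1)²) - 21253) = √((16 + 24964 + 8²) - 21253) = √((16 + 24964 + 64) - 21253) = √(25044 - 21253) = √3791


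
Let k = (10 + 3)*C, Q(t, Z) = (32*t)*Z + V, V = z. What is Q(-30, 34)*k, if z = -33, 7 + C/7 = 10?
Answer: -8919729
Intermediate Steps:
C = 21 (C = -49 + 7*10 = -49 + 70 = 21)
V = -33
Q(t, Z) = -33 + 32*Z*t (Q(t, Z) = (32*t)*Z - 33 = 32*Z*t - 33 = -33 + 32*Z*t)
k = 273 (k = (10 + 3)*21 = 13*21 = 273)
Q(-30, 34)*k = (-33 + 32*34*(-30))*273 = (-33 - 32640)*273 = -32673*273 = -8919729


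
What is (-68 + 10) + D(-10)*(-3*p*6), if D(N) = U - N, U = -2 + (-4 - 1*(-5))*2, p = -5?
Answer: 842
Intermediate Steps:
U = 0 (U = -2 + (-4 + 5)*2 = -2 + 1*2 = -2 + 2 = 0)
D(N) = -N (D(N) = 0 - N = -N)
(-68 + 10) + D(-10)*(-3*p*6) = (-68 + 10) + (-1*(-10))*(-3*(-5)*6) = -58 + 10*(15*6) = -58 + 10*90 = -58 + 900 = 842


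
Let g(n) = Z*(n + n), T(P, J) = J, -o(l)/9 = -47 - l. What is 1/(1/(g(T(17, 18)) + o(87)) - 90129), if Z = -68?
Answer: -1242/111940219 ≈ -1.1095e-5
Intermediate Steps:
o(l) = 423 + 9*l (o(l) = -9*(-47 - l) = 423 + 9*l)
g(n) = -136*n (g(n) = -68*(n + n) = -136*n)
1/(1/(g(T(17, 18)) + o(87)) - 90129) = 1/(1/(-136*18 + (423 + 9*87)) - 90129) = 1/(1/(-2448 + (423 + 783)) - 90129) = 1/(1/(-2448 + 1206) - 90129) = 1/(1/(-1242) - 90129) = 1/(-1/1242 - 90129) = 1/(-111940219/1242) = -1242/111940219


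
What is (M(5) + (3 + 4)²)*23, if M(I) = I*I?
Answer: 1702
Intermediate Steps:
M(I) = I²
(M(5) + (3 + 4)²)*23 = (5² + (3 + 4)²)*23 = (25 + 7²)*23 = (25 + 49)*23 = 74*23 = 1702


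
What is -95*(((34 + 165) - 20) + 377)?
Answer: -52820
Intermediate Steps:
-95*(((34 + 165) - 20) + 377) = -95*((199 - 20) + 377) = -95*(179 + 377) = -95*556 = -52820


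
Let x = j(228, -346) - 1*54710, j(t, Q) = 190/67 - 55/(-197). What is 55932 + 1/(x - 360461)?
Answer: 306496224708649/5479800914 ≈ 55932.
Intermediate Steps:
j(t, Q) = 41115/13199 (j(t, Q) = 190*(1/67) - 55*(-1/197) = 190/67 + 55/197 = 41115/13199)
x = -722076175/13199 (x = 41115/13199 - 1*54710 = 41115/13199 - 54710 = -722076175/13199 ≈ -54707.)
55932 + 1/(x - 360461) = 55932 + 1/(-722076175/13199 - 360461) = 55932 + 1/(-5479800914/13199) = 55932 - 13199/5479800914 = 306496224708649/5479800914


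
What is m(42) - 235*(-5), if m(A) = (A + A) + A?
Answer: 1301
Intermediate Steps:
m(A) = 3*A (m(A) = 2*A + A = 3*A)
m(42) - 235*(-5) = 3*42 - 235*(-5) = 126 - 1*(-1175) = 126 + 1175 = 1301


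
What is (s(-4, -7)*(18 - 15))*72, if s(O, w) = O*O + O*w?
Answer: 9504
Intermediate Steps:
s(O, w) = O² + O*w
(s(-4, -7)*(18 - 15))*72 = ((-4*(-4 - 7))*(18 - 15))*72 = (-4*(-11)*3)*72 = (44*3)*72 = 132*72 = 9504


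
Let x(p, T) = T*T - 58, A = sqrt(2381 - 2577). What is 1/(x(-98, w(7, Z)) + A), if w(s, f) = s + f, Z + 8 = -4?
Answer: -33/1285 - 14*I/1285 ≈ -0.025681 - 0.010895*I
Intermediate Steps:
Z = -12 (Z = -8 - 4 = -12)
w(s, f) = f + s
A = 14*I (A = sqrt(-196) = 14*I ≈ 14.0*I)
x(p, T) = -58 + T**2 (x(p, T) = T**2 - 58 = -58 + T**2)
1/(x(-98, w(7, Z)) + A) = 1/((-58 + (-12 + 7)**2) + 14*I) = 1/((-58 + (-5)**2) + 14*I) = 1/((-58 + 25) + 14*I) = 1/(-33 + 14*I) = (-33 - 14*I)/1285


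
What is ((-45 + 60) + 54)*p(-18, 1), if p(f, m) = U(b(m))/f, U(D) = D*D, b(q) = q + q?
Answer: -46/3 ≈ -15.333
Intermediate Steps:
b(q) = 2*q
U(D) = D**2
p(f, m) = 4*m**2/f (p(f, m) = (2*m)**2/f = (4*m**2)/f = 4*m**2/f)
((-45 + 60) + 54)*p(-18, 1) = ((-45 + 60) + 54)*(4*1**2/(-18)) = (15 + 54)*(4*(-1/18)*1) = 69*(-2/9) = -46/3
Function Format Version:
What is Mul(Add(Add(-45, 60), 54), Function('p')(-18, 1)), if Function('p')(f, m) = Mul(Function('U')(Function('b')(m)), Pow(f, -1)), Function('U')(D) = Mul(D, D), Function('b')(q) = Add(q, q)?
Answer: Rational(-46, 3) ≈ -15.333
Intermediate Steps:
Function('b')(q) = Mul(2, q)
Function('U')(D) = Pow(D, 2)
Function('p')(f, m) = Mul(4, Pow(f, -1), Pow(m, 2)) (Function('p')(f, m) = Mul(Pow(Mul(2, m), 2), Pow(f, -1)) = Mul(Mul(4, Pow(m, 2)), Pow(f, -1)) = Mul(4, Pow(f, -1), Pow(m, 2)))
Mul(Add(Add(-45, 60), 54), Function('p')(-18, 1)) = Mul(Add(Add(-45, 60), 54), Mul(4, Pow(-18, -1), Pow(1, 2))) = Mul(Add(15, 54), Mul(4, Rational(-1, 18), 1)) = Mul(69, Rational(-2, 9)) = Rational(-46, 3)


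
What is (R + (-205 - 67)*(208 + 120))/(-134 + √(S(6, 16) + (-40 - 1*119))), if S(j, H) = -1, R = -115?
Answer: 5985177/9058 + 89331*I*√10/4529 ≈ 660.76 + 62.373*I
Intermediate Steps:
(R + (-205 - 67)*(208 + 120))/(-134 + √(S(6, 16) + (-40 - 1*119))) = (-115 + (-205 - 67)*(208 + 120))/(-134 + √(-1 + (-40 - 1*119))) = (-115 - 272*328)/(-134 + √(-1 + (-40 - 119))) = (-115 - 89216)/(-134 + √(-1 - 159)) = -89331/(-134 + √(-160)) = -89331/(-134 + 4*I*√10)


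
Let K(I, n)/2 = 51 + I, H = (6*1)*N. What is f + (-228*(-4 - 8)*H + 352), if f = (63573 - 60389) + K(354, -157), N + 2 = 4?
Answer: 37178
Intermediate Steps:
N = 2 (N = -2 + 4 = 2)
H = 12 (H = (6*1)*2 = 6*2 = 12)
K(I, n) = 102 + 2*I (K(I, n) = 2*(51 + I) = 102 + 2*I)
f = 3994 (f = (63573 - 60389) + (102 + 2*354) = 3184 + (102 + 708) = 3184 + 810 = 3994)
f + (-228*(-4 - 8)*H + 352) = 3994 + (-228*(-4 - 8)*12 + 352) = 3994 + (-(-2736)*12 + 352) = 3994 + (-228*(-144) + 352) = 3994 + (32832 + 352) = 3994 + 33184 = 37178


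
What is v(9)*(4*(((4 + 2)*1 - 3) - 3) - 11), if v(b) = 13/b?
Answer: -143/9 ≈ -15.889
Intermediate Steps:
v(9)*(4*(((4 + 2)*1 - 3) - 3) - 11) = (13/9)*(4*(((4 + 2)*1 - 3) - 3) - 11) = (13*(⅑))*(4*((6*1 - 3) - 3) - 11) = 13*(4*((6 - 3) - 3) - 11)/9 = 13*(4*(3 - 3) - 11)/9 = 13*(4*0 - 11)/9 = 13*(0 - 11)/9 = (13/9)*(-11) = -143/9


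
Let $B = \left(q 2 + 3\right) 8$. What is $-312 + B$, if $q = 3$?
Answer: $-240$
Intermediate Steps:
$B = 72$ ($B = \left(3 \cdot 2 + 3\right) 8 = \left(6 + 3\right) 8 = 9 \cdot 8 = 72$)
$-312 + B = -312 + 72 = -240$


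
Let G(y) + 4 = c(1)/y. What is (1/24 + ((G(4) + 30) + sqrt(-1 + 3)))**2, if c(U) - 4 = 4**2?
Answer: 556177/576 + 745*sqrt(2)/12 ≈ 1053.4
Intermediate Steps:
c(U) = 20 (c(U) = 4 + 4**2 = 4 + 16 = 20)
G(y) = -4 + 20/y
(1/24 + ((G(4) + 30) + sqrt(-1 + 3)))**2 = (1/24 + (((-4 + 20/4) + 30) + sqrt(-1 + 3)))**2 = (1/24 + (((-4 + 20*(1/4)) + 30) + sqrt(2)))**2 = (1/24 + (((-4 + 5) + 30) + sqrt(2)))**2 = (1/24 + ((1 + 30) + sqrt(2)))**2 = (1/24 + (31 + sqrt(2)))**2 = (745/24 + sqrt(2))**2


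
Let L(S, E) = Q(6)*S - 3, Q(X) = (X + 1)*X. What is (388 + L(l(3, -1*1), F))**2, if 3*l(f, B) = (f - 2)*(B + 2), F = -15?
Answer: 159201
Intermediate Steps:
Q(X) = X*(1 + X) (Q(X) = (1 + X)*X = X*(1 + X))
l(f, B) = (-2 + f)*(2 + B)/3 (l(f, B) = ((f - 2)*(B + 2))/3 = ((-2 + f)*(2 + B))/3 = (-2 + f)*(2 + B)/3)
L(S, E) = -3 + 42*S (L(S, E) = (6*(1 + 6))*S - 3 = (6*7)*S - 3 = 42*S - 3 = -3 + 42*S)
(388 + L(l(3, -1*1), F))**2 = (388 + (-3 + 42*(-4/3 - (-2)/3 + (2/3)*3 + (1/3)*(-1*1)*3)))**2 = (388 + (-3 + 42*(-4/3 - 2/3*(-1) + 2 + (1/3)*(-1)*3)))**2 = (388 + (-3 + 42*(-4/3 + 2/3 + 2 - 1)))**2 = (388 + (-3 + 42*(1/3)))**2 = (388 + (-3 + 14))**2 = (388 + 11)**2 = 399**2 = 159201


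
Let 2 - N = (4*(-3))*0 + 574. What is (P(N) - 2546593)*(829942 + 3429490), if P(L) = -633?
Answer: -10849735935632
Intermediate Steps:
N = -572 (N = 2 - ((4*(-3))*0 + 574) = 2 - (-12*0 + 574) = 2 - (0 + 574) = 2 - 1*574 = 2 - 574 = -572)
(P(N) - 2546593)*(829942 + 3429490) = (-633 - 2546593)*(829942 + 3429490) = -2547226*4259432 = -10849735935632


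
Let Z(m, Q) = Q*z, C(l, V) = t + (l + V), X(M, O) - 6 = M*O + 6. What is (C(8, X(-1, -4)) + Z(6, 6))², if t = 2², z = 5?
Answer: 3364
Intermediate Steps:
t = 4
X(M, O) = 12 + M*O (X(M, O) = 6 + (M*O + 6) = 6 + (6 + M*O) = 12 + M*O)
C(l, V) = 4 + V + l (C(l, V) = 4 + (l + V) = 4 + (V + l) = 4 + V + l)
Z(m, Q) = 5*Q (Z(m, Q) = Q*5 = 5*Q)
(C(8, X(-1, -4)) + Z(6, 6))² = ((4 + (12 - 1*(-4)) + 8) + 5*6)² = ((4 + (12 + 4) + 8) + 30)² = ((4 + 16 + 8) + 30)² = (28 + 30)² = 58² = 3364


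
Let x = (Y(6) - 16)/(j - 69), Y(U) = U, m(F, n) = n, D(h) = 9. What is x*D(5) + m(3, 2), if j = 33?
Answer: 9/2 ≈ 4.5000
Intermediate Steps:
x = 5/18 (x = (6 - 16)/(33 - 69) = -10/(-36) = -10*(-1/36) = 5/18 ≈ 0.27778)
x*D(5) + m(3, 2) = (5/18)*9 + 2 = 5/2 + 2 = 9/2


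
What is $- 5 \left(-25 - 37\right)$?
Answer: $310$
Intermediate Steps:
$- 5 \left(-25 - 37\right) = \left(-5\right) \left(-62\right) = 310$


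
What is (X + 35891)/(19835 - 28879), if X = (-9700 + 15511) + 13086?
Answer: -13697/2261 ≈ -6.0579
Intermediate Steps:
X = 18897 (X = 5811 + 13086 = 18897)
(X + 35891)/(19835 - 28879) = (18897 + 35891)/(19835 - 28879) = 54788/(-9044) = 54788*(-1/9044) = -13697/2261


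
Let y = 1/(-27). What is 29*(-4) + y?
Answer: -3133/27 ≈ -116.04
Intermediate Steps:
y = -1/27 ≈ -0.037037
29*(-4) + y = 29*(-4) - 1/27 = -116 - 1/27 = -3133/27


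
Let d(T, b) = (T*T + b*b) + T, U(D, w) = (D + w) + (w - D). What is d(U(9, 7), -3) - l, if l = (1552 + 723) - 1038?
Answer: -1018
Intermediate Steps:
U(D, w) = 2*w
d(T, b) = T + T² + b² (d(T, b) = (T² + b²) + T = T + T² + b²)
l = 1237 (l = 2275 - 1038 = 1237)
d(U(9, 7), -3) - l = (2*7 + (2*7)² + (-3)²) - 1*1237 = (14 + 14² + 9) - 1237 = (14 + 196 + 9) - 1237 = 219 - 1237 = -1018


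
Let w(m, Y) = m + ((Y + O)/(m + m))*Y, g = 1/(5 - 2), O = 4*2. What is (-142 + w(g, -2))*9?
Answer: -1437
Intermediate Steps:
O = 8
g = ⅓ (g = 1/3 = ⅓ ≈ 0.33333)
w(m, Y) = m + Y*(8 + Y)/(2*m) (w(m, Y) = m + ((Y + 8)/(m + m))*Y = m + ((8 + Y)/((2*m)))*Y = m + ((8 + Y)*(1/(2*m)))*Y = m + ((8 + Y)/(2*m))*Y = m + Y*(8 + Y)/(2*m))
(-142 + w(g, -2))*9 = (-142 + ((⅓)² + (½)*(-2)² + 4*(-2))/(⅓))*9 = (-142 + 3*(⅑ + (½)*4 - 8))*9 = (-142 + 3*(⅑ + 2 - 8))*9 = (-142 + 3*(-53/9))*9 = (-142 - 53/3)*9 = -479/3*9 = -1437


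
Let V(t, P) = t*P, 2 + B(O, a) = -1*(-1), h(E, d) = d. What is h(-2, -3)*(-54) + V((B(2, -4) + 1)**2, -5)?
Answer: 162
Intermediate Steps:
B(O, a) = -1 (B(O, a) = -2 - 1*(-1) = -2 + 1 = -1)
V(t, P) = P*t
h(-2, -3)*(-54) + V((B(2, -4) + 1)**2, -5) = -3*(-54) - 5*(-1 + 1)**2 = 162 - 5*0**2 = 162 - 5*0 = 162 + 0 = 162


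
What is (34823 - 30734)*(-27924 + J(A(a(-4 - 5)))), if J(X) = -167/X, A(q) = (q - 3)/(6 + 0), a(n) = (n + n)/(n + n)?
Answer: -112132647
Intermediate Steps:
a(n) = 1 (a(n) = (2*n)/((2*n)) = (2*n)*(1/(2*n)) = 1)
A(q) = -½ + q/6 (A(q) = (-3 + q)/6 = (-3 + q)*(⅙) = -½ + q/6)
(34823 - 30734)*(-27924 + J(A(a(-4 - 5)))) = (34823 - 30734)*(-27924 - 167/(-½ + (⅙)*1)) = 4089*(-27924 - 167/(-½ + ⅙)) = 4089*(-27924 - 167/(-⅓)) = 4089*(-27924 - 167*(-3)) = 4089*(-27924 + 501) = 4089*(-27423) = -112132647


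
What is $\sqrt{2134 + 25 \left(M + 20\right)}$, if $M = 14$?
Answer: $2 \sqrt{746} \approx 54.626$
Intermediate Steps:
$\sqrt{2134 + 25 \left(M + 20\right)} = \sqrt{2134 + 25 \left(14 + 20\right)} = \sqrt{2134 + 25 \cdot 34} = \sqrt{2134 + 850} = \sqrt{2984} = 2 \sqrt{746}$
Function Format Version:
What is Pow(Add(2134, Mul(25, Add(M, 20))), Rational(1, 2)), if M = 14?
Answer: Mul(2, Pow(746, Rational(1, 2))) ≈ 54.626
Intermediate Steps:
Pow(Add(2134, Mul(25, Add(M, 20))), Rational(1, 2)) = Pow(Add(2134, Mul(25, Add(14, 20))), Rational(1, 2)) = Pow(Add(2134, Mul(25, 34)), Rational(1, 2)) = Pow(Add(2134, 850), Rational(1, 2)) = Pow(2984, Rational(1, 2)) = Mul(2, Pow(746, Rational(1, 2)))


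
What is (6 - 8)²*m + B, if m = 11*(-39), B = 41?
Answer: -1675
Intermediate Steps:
m = -429
(6 - 8)²*m + B = (6 - 8)²*(-429) + 41 = (-2)²*(-429) + 41 = 4*(-429) + 41 = -1716 + 41 = -1675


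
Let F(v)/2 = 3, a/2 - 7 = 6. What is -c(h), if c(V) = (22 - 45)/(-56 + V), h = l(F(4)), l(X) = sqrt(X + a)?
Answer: -161/388 - 23*sqrt(2)/776 ≈ -0.45686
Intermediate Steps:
a = 26 (a = 14 + 2*6 = 14 + 12 = 26)
F(v) = 6 (F(v) = 2*3 = 6)
l(X) = sqrt(26 + X) (l(X) = sqrt(X + 26) = sqrt(26 + X))
h = 4*sqrt(2) (h = sqrt(26 + 6) = sqrt(32) = 4*sqrt(2) ≈ 5.6569)
c(V) = -23/(-56 + V)
-c(h) = -(-23)/(-56 + 4*sqrt(2)) = 23/(-56 + 4*sqrt(2))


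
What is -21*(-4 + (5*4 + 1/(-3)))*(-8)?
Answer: 2632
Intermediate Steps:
-21*(-4 + (5*4 + 1/(-3)))*(-8) = -21*(-4 + (20 - ⅓))*(-8) = -21*(-4 + 59/3)*(-8) = -329*(-8) = -21*(-376/3) = 2632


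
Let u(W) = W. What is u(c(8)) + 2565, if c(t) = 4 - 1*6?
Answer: 2563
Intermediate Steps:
c(t) = -2 (c(t) = 4 - 6 = -2)
u(c(8)) + 2565 = -2 + 2565 = 2563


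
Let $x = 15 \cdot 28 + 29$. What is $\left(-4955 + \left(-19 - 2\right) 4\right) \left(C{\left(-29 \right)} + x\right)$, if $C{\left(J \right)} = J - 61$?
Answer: $-1809001$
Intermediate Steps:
$x = 449$ ($x = 420 + 29 = 449$)
$C{\left(J \right)} = -61 + J$
$\left(-4955 + \left(-19 - 2\right) 4\right) \left(C{\left(-29 \right)} + x\right) = \left(-4955 + \left(-19 - 2\right) 4\right) \left(\left(-61 - 29\right) + 449\right) = \left(-4955 - 84\right) \left(-90 + 449\right) = \left(-4955 - 84\right) 359 = \left(-5039\right) 359 = -1809001$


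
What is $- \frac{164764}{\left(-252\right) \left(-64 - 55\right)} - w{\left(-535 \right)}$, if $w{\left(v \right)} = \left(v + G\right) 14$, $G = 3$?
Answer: $\frac{3282145}{441} \approx 7442.5$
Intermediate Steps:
$w{\left(v \right)} = 42 + 14 v$ ($w{\left(v \right)} = \left(v + 3\right) 14 = \left(3 + v\right) 14 = 42 + 14 v$)
$- \frac{164764}{\left(-252\right) \left(-64 - 55\right)} - w{\left(-535 \right)} = - \frac{164764}{\left(-252\right) \left(-64 - 55\right)} - \left(42 + 14 \left(-535\right)\right) = - \frac{164764}{\left(-252\right) \left(-119\right)} - \left(42 - 7490\right) = - \frac{164764}{29988} - -7448 = \left(-164764\right) \frac{1}{29988} + 7448 = - \frac{2423}{441} + 7448 = \frac{3282145}{441}$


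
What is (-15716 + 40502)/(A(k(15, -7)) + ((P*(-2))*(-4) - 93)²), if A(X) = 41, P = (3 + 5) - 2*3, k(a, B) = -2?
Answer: 4131/995 ≈ 4.1518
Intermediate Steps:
P = 2 (P = 8 - 6 = 2)
(-15716 + 40502)/(A(k(15, -7)) + ((P*(-2))*(-4) - 93)²) = (-15716 + 40502)/(41 + ((2*(-2))*(-4) - 93)²) = 24786/(41 + (-4*(-4) - 93)²) = 24786/(41 + (16 - 93)²) = 24786/(41 + (-77)²) = 24786/(41 + 5929) = 24786/5970 = 24786*(1/5970) = 4131/995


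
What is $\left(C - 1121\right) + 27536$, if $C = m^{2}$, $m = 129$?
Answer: $43056$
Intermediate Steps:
$C = 16641$ ($C = 129^{2} = 16641$)
$\left(C - 1121\right) + 27536 = \left(16641 - 1121\right) + 27536 = 15520 + 27536 = 43056$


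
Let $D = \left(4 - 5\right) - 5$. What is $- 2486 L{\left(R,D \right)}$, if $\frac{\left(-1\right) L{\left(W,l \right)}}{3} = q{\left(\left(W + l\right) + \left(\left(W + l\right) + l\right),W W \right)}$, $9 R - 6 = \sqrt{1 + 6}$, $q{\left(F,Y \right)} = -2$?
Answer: $-14916$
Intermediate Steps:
$R = \frac{2}{3} + \frac{\sqrt{7}}{9}$ ($R = \frac{2}{3} + \frac{\sqrt{1 + 6}}{9} = \frac{2}{3} + \frac{\sqrt{7}}{9} \approx 0.96064$)
$D = -6$ ($D = -1 - 5 = -6$)
$L{\left(W,l \right)} = 6$ ($L{\left(W,l \right)} = \left(-3\right) \left(-2\right) = 6$)
$- 2486 L{\left(R,D \right)} = \left(-2486\right) 6 = -14916$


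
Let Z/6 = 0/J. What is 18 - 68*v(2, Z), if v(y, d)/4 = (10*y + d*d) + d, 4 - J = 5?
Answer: -5422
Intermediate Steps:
J = -1 (J = 4 - 1*5 = 4 - 5 = -1)
Z = 0 (Z = 6*(0/(-1)) = 6*(0*(-1)) = 6*0 = 0)
v(y, d) = 4*d + 4*d² + 40*y (v(y, d) = 4*((10*y + d*d) + d) = 4*((10*y + d²) + d) = 4*((d² + 10*y) + d) = 4*(d + d² + 10*y) = 4*d + 4*d² + 40*y)
18 - 68*v(2, Z) = 18 - 68*(4*0 + 4*0² + 40*2) = 18 - 68*(0 + 4*0 + 80) = 18 - 68*(0 + 0 + 80) = 18 - 68*80 = 18 - 5440 = -5422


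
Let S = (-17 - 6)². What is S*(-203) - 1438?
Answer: -108825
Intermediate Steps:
S = 529 (S = (-23)² = 529)
S*(-203) - 1438 = 529*(-203) - 1438 = -107387 - 1438 = -108825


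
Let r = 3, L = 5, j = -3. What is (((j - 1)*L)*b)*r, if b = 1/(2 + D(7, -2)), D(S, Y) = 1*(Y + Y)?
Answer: 30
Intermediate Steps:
D(S, Y) = 2*Y (D(S, Y) = 1*(2*Y) = 2*Y)
b = -½ (b = 1/(2 + 2*(-2)) = 1/(2 - 4) = 1/(-2) = -½ ≈ -0.50000)
(((j - 1)*L)*b)*r = (((-3 - 1)*5)*(-½))*3 = (-4*5*(-½))*3 = -20*(-½)*3 = 10*3 = 30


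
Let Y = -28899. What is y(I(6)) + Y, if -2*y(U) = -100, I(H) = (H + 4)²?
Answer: -28849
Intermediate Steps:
I(H) = (4 + H)²
y(U) = 50 (y(U) = -½*(-100) = 50)
y(I(6)) + Y = 50 - 28899 = -28849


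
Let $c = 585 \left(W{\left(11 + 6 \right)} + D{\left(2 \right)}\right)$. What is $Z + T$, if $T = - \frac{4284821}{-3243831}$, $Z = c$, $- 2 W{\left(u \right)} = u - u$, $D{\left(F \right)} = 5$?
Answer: $\frac{9492490496}{3243831} \approx 2926.3$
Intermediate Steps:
$W{\left(u \right)} = 0$ ($W{\left(u \right)} = - \frac{u - u}{2} = \left(- \frac{1}{2}\right) 0 = 0$)
$c = 2925$ ($c = 585 \left(0 + 5\right) = 585 \cdot 5 = 2925$)
$Z = 2925$
$T = \frac{4284821}{3243831}$ ($T = \left(-4284821\right) \left(- \frac{1}{3243831}\right) = \frac{4284821}{3243831} \approx 1.3209$)
$Z + T = 2925 + \frac{4284821}{3243831} = \frac{9492490496}{3243831}$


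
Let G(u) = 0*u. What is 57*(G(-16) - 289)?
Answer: -16473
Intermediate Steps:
G(u) = 0
57*(G(-16) - 289) = 57*(0 - 289) = 57*(-289) = -16473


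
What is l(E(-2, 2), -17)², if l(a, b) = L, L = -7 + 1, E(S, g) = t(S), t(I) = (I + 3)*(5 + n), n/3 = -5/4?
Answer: 36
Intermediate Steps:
n = -15/4 (n = 3*(-5/4) = -15/4 ≈ -3.7500)
t(I) = 15/4 + 5*I/4 (t(I) = (I + 3)*(5 - 15/4) = (3 + I)*(5/4) = 15/4 + 5*I/4)
E(S, g) = 15/4 + 5*S/4
L = -6
l(a, b) = -6
l(E(-2, 2), -17)² = (-6)² = 36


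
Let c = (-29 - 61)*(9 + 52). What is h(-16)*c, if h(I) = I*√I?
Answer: 351360*I ≈ 3.5136e+5*I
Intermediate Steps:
h(I) = I^(3/2)
c = -5490 (c = -90*61 = -5490)
h(-16)*c = (-16)^(3/2)*(-5490) = -64*I*(-5490) = 351360*I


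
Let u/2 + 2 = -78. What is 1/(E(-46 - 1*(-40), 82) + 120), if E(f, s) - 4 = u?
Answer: -1/36 ≈ -0.027778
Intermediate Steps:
u = -160 (u = -4 + 2*(-78) = -4 - 156 = -160)
E(f, s) = -156 (E(f, s) = 4 - 160 = -156)
1/(E(-46 - 1*(-40), 82) + 120) = 1/(-156 + 120) = 1/(-36) = -1/36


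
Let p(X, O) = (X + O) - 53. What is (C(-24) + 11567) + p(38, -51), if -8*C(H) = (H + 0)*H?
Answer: 11429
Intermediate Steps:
p(X, O) = -53 + O + X (p(X, O) = (O + X) - 53 = -53 + O + X)
C(H) = -H²/8 (C(H) = -(H + 0)*H/8 = -H*H/8 = -H²/8)
(C(-24) + 11567) + p(38, -51) = (-⅛*(-24)² + 11567) + (-53 - 51 + 38) = (-⅛*576 + 11567) - 66 = (-72 + 11567) - 66 = 11495 - 66 = 11429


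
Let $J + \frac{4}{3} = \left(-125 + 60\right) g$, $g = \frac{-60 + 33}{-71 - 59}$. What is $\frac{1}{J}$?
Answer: $- \frac{6}{89} \approx -0.067416$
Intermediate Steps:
$g = \frac{27}{130}$ ($g = - \frac{27}{-130} = \left(-27\right) \left(- \frac{1}{130}\right) = \frac{27}{130} \approx 0.20769$)
$J = - \frac{89}{6}$ ($J = - \frac{4}{3} + \left(-125 + 60\right) \frac{27}{130} = - \frac{4}{3} - \frac{27}{2} = - \frac{89}{6} \approx -14.833$)
$\frac{1}{J} = \frac{1}{- \frac{89}{6}} = - \frac{6}{89}$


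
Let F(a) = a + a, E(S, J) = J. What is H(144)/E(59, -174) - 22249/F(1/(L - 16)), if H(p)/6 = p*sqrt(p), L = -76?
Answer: 29678438/29 ≈ 1.0234e+6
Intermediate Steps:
H(p) = 6*p**(3/2) (H(p) = 6*(p*sqrt(p)) = 6*p**(3/2))
F(a) = 2*a
H(144)/E(59, -174) - 22249/F(1/(L - 16)) = (6*144**(3/2))/(-174) - 22249/(2/(-76 - 16)) = (6*1728)*(-1/174) - 22249/(2/(-92)) = 10368*(-1/174) - 22249/(2*(-1/92)) = -1728/29 - 22249/(-1/46) = -1728/29 - 22249*(-46) = -1728/29 + 1023454 = 29678438/29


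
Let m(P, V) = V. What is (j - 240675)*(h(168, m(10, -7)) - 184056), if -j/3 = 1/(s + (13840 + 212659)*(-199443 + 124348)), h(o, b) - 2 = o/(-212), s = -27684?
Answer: 39933005473186940033088/901475414717 ≈ 4.4297e+10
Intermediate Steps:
h(o, b) = 2 - o/212 (h(o, b) = 2 + o/(-212) = 2 + o*(-1/212) = 2 - o/212)
j = 3/17008970089 (j = -3/(-27684 + (13840 + 212659)*(-199443 + 124348)) = -3/(-27684 + 226499*(-75095)) = -3/(-27684 - 17008942405) = -3/(-17008970089) = -3*(-1/17008970089) = 3/17008970089 ≈ 1.7638e-10)
(j - 240675)*(h(168, m(10, -7)) - 184056) = (3/17008970089 - 240675)*((2 - 1/212*168) - 184056) = -4093633876170072*((2 - 42/53) - 184056)/17008970089 = -4093633876170072*(64/53 - 184056)/17008970089 = -4093633876170072/17008970089*(-9754904/53) = 39933005473186940033088/901475414717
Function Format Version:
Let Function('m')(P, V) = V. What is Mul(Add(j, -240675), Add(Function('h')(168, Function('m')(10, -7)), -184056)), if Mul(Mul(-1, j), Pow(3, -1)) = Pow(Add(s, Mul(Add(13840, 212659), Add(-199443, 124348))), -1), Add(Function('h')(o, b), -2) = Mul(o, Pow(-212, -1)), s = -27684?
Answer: Rational(39933005473186940033088, 901475414717) ≈ 4.4297e+10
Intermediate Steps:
Function('h')(o, b) = Add(2, Mul(Rational(-1, 212), o)) (Function('h')(o, b) = Add(2, Mul(o, Pow(-212, -1))) = Add(2, Mul(o, Rational(-1, 212))) = Add(2, Mul(Rational(-1, 212), o)))
j = Rational(3, 17008970089) (j = Mul(-3, Pow(Add(-27684, Mul(Add(13840, 212659), Add(-199443, 124348))), -1)) = Mul(-3, Pow(Add(-27684, Mul(226499, -75095)), -1)) = Mul(-3, Pow(Add(-27684, -17008942405), -1)) = Mul(-3, Pow(-17008970089, -1)) = Mul(-3, Rational(-1, 17008970089)) = Rational(3, 17008970089) ≈ 1.7638e-10)
Mul(Add(j, -240675), Add(Function('h')(168, Function('m')(10, -7)), -184056)) = Mul(Add(Rational(3, 17008970089), -240675), Add(Add(2, Mul(Rational(-1, 212), 168)), -184056)) = Mul(Rational(-4093633876170072, 17008970089), Add(Add(2, Rational(-42, 53)), -184056)) = Mul(Rational(-4093633876170072, 17008970089), Add(Rational(64, 53), -184056)) = Mul(Rational(-4093633876170072, 17008970089), Rational(-9754904, 53)) = Rational(39933005473186940033088, 901475414717)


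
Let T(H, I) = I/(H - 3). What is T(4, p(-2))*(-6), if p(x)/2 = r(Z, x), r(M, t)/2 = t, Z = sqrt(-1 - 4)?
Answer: 48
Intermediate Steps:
Z = I*sqrt(5) (Z = sqrt(-5) = I*sqrt(5) ≈ 2.2361*I)
r(M, t) = 2*t
p(x) = 4*x (p(x) = 2*(2*x) = 4*x)
T(H, I) = I/(-3 + H)
T(4, p(-2))*(-6) = ((4*(-2))/(-3 + 4))*(-6) = -8/1*(-6) = -8*1*(-6) = -8*(-6) = 48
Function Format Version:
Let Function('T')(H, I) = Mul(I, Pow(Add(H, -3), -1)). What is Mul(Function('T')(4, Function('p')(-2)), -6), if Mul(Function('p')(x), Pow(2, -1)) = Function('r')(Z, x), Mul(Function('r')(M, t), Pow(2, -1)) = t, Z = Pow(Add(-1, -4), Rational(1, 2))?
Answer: 48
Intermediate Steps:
Z = Mul(I, Pow(5, Rational(1, 2))) (Z = Pow(-5, Rational(1, 2)) = Mul(I, Pow(5, Rational(1, 2))) ≈ Mul(2.2361, I))
Function('r')(M, t) = Mul(2, t)
Function('p')(x) = Mul(4, x) (Function('p')(x) = Mul(2, Mul(2, x)) = Mul(4, x))
Function('T')(H, I) = Mul(I, Pow(Add(-3, H), -1))
Mul(Function('T')(4, Function('p')(-2)), -6) = Mul(Mul(Mul(4, -2), Pow(Add(-3, 4), -1)), -6) = Mul(Mul(-8, Pow(1, -1)), -6) = Mul(Mul(-8, 1), -6) = Mul(-8, -6) = 48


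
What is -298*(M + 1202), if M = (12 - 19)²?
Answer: -372798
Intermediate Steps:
M = 49 (M = (-7)² = 49)
-298*(M + 1202) = -298*(49 + 1202) = -298*1251 = -372798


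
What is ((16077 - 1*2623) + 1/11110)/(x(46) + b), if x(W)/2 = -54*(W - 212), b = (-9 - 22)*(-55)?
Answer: 149473941/218122630 ≈ 0.68528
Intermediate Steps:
b = 1705 (b = -31*(-55) = 1705)
x(W) = 22896 - 108*W (x(W) = 2*(-54*(W - 212)) = 2*(-54*(-212 + W)) = 2*(11448 - 54*W) = 22896 - 108*W)
((16077 - 1*2623) + 1/11110)/(x(46) + b) = ((16077 - 1*2623) + 1/11110)/((22896 - 108*46) + 1705) = ((16077 - 2623) + 1/11110)/((22896 - 4968) + 1705) = (13454 + 1/11110)/(17928 + 1705) = (149473941/11110)/19633 = (149473941/11110)*(1/19633) = 149473941/218122630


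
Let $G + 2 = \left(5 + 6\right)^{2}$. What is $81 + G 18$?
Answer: $2223$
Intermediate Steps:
$G = 119$ ($G = -2 + \left(5 + 6\right)^{2} = -2 + 11^{2} = -2 + 121 = 119$)
$81 + G 18 = 81 + 119 \cdot 18 = 81 + 2142 = 2223$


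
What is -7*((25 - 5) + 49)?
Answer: -483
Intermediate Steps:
-7*((25 - 5) + 49) = -7*(20 + 49) = -7*69 = -483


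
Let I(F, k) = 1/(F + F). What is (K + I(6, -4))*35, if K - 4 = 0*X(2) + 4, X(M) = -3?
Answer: 3395/12 ≈ 282.92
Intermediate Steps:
K = 8 (K = 4 + (0*(-3) + 4) = 4 + (0 + 4) = 4 + 4 = 8)
I(F, k) = 1/(2*F)
(K + I(6, -4))*35 = (8 + (½)/6)*35 = (8 + (½)*(⅙))*35 = (8 + 1/12)*35 = (97/12)*35 = 3395/12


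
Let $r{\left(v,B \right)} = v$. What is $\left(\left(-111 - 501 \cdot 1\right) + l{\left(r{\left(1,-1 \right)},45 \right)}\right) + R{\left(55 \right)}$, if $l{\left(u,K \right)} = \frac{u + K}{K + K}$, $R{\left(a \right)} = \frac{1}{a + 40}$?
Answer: $- \frac{522814}{855} \approx -611.48$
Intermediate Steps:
$R{\left(a \right)} = \frac{1}{40 + a}$
$l{\left(u,K \right)} = \frac{K + u}{2 K}$
$\left(\left(-111 - 501 \cdot 1\right) + l{\left(r{\left(1,-1 \right)},45 \right)}\right) + R{\left(55 \right)} = \left(\left(-111 - 501 \cdot 1\right) + \frac{45 + 1}{2 \cdot 45}\right) + \frac{1}{40 + 55} = \left(\left(-111 - 501\right) + \frac{1}{2} \cdot \frac{1}{45} \cdot 46\right) + \frac{1}{95} = \left(\left(-111 - 501\right) + \frac{23}{45}\right) + \frac{1}{95} = \left(-612 + \frac{23}{45}\right) + \frac{1}{95} = - \frac{27517}{45} + \frac{1}{95} = - \frac{522814}{855}$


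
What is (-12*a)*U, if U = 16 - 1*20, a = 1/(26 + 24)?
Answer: 24/25 ≈ 0.96000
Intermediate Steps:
a = 1/50 ≈ 0.020000
U = -4 (U = 16 - 20 = -4)
(-12*a)*U = -12*1/50*(-4) = -6/25*(-4) = 24/25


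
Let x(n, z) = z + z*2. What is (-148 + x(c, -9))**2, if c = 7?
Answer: 30625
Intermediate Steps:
x(n, z) = 3*z (x(n, z) = z + 2*z = 3*z)
(-148 + x(c, -9))**2 = (-148 + 3*(-9))**2 = (-148 - 27)**2 = (-175)**2 = 30625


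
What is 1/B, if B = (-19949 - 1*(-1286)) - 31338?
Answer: -1/50001 ≈ -2.0000e-5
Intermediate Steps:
B = -50001 (B = (-19949 + 1286) - 31338 = -18663 - 31338 = -50001)
1/B = 1/(-50001) = -1/50001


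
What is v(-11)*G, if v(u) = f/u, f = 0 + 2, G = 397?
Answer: -794/11 ≈ -72.182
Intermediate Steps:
f = 2
v(u) = 2/u
v(-11)*G = (2/(-11))*397 = (2*(-1/11))*397 = -2/11*397 = -794/11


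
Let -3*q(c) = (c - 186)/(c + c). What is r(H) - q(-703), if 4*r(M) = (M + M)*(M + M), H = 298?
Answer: 374576161/4218 ≈ 88804.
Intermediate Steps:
r(M) = M² (r(M) = ((M + M)*(M + M))/4 = ((2*M)*(2*M))/4 = (4*M²)/4 = M²)
q(c) = -(-186 + c)/(6*c) (q(c) = -(c - 186)/(3*(c + c)) = -(-186 + c)/(3*(2*c)) = -(-186 + c)*1/(2*c)/3 = -(-186 + c)/(6*c))
r(H) - q(-703) = 298² - (186 - 1*(-703))/(6*(-703)) = 88804 - (-1)*(186 + 703)/(6*703) = 88804 - (-1)*889/(6*703) = 88804 - 1*(-889/4218) = 88804 + 889/4218 = 374576161/4218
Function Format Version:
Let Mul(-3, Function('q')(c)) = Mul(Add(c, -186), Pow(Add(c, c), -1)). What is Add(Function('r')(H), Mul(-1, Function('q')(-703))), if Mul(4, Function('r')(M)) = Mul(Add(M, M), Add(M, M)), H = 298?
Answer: Rational(374576161, 4218) ≈ 88804.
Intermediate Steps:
Function('r')(M) = Pow(M, 2) (Function('r')(M) = Mul(Rational(1, 4), Mul(Add(M, M), Add(M, M))) = Mul(Rational(1, 4), Mul(Mul(2, M), Mul(2, M))) = Mul(Rational(1, 4), Mul(4, Pow(M, 2))) = Pow(M, 2))
Function('q')(c) = Mul(Rational(-1, 6), Pow(c, -1), Add(-186, c)) (Function('q')(c) = Mul(Rational(-1, 3), Mul(Add(c, -186), Pow(Add(c, c), -1))) = Mul(Rational(-1, 3), Mul(Add(-186, c), Pow(Mul(2, c), -1))) = Mul(Rational(-1, 3), Mul(Add(-186, c), Mul(Rational(1, 2), Pow(c, -1)))) = Mul(Rational(-1, 3), Mul(Rational(1, 2), Pow(c, -1), Add(-186, c))) = Mul(Rational(-1, 6), Pow(c, -1), Add(-186, c)))
Add(Function('r')(H), Mul(-1, Function('q')(-703))) = Add(Pow(298, 2), Mul(-1, Mul(Rational(1, 6), Pow(-703, -1), Add(186, Mul(-1, -703))))) = Add(88804, Mul(-1, Mul(Rational(1, 6), Rational(-1, 703), Add(186, 703)))) = Add(88804, Mul(-1, Mul(Rational(1, 6), Rational(-1, 703), 889))) = Add(88804, Mul(-1, Rational(-889, 4218))) = Add(88804, Rational(889, 4218)) = Rational(374576161, 4218)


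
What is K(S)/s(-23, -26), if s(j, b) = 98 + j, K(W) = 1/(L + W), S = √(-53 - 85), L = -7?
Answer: -7/14025 - I*√138/14025 ≈ -0.00049911 - 0.0008376*I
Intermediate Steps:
S = I*√138 (S = √(-138) = I*√138 ≈ 11.747*I)
K(W) = 1/(-7 + W)
K(S)/s(-23, -26) = 1/((-7 + I*√138)*(98 - 23)) = 1/(-7 + I*√138*75) = (1/75)/(-7 + I*√138) = 1/(75*(-7 + I*√138))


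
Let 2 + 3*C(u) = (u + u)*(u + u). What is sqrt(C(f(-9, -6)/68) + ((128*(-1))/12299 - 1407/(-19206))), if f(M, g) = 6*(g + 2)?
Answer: I*sqrt(16005702708609438)/191221338 ≈ 0.66161*I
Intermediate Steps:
f(M, g) = 12 + 6*g (f(M, g) = 6*(2 + g) = 12 + 6*g)
C(u) = -2/3 + 4*u**2/3 (C(u) = -2/3 + ((u + u)*(u + u))/3 = -2/3 + ((2*u)*(2*u))/3 = -2/3 + (4*u**2)/3 = -2/3 + 4*u**2/3)
sqrt(C(f(-9, -6)/68) + ((128*(-1))/12299 - 1407/(-19206))) = sqrt((-2/3 + 4*((12 + 6*(-6))/68)**2/3) + ((128*(-1))/12299 - 1407/(-19206))) = sqrt((-2/3 + 4*((12 - 36)*(1/68))**2/3) + (-128*1/12299 - 1407*(-1/19206))) = sqrt((-2/3 + 4*(-24*1/68)**2/3) + (-128/12299 + 469/6402)) = sqrt((-2/3 + 4*(-6/17)**2/3) + 4948775/78738198) = sqrt((-2/3 + (4/3)*(36/289)) + 4948775/78738198) = sqrt((-2/3 + 48/289) + 4948775/78738198) = sqrt(-434/867 + 4948775/78738198) = sqrt(-9960596669/22755339222) = I*sqrt(16005702708609438)/191221338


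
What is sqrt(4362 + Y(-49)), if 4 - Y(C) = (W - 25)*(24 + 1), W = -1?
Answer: 2*sqrt(1254) ≈ 70.824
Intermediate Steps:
Y(C) = 654 (Y(C) = 4 - (-1 - 25)*(24 + 1) = 4 - (-26)*25 = 4 - 1*(-650) = 4 + 650 = 654)
sqrt(4362 + Y(-49)) = sqrt(4362 + 654) = sqrt(5016) = 2*sqrt(1254)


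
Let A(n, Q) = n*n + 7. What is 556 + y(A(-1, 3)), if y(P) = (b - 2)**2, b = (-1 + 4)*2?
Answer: 572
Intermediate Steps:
b = 6 (b = 3*2 = 6)
A(n, Q) = 7 + n**2 (A(n, Q) = n**2 + 7 = 7 + n**2)
y(P) = 16 (y(P) = (6 - 2)**2 = 4**2 = 16)
556 + y(A(-1, 3)) = 556 + 16 = 572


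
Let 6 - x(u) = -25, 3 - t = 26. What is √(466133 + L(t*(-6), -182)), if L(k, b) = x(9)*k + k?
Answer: √470549 ≈ 685.97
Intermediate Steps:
t = -23 (t = 3 - 1*26 = 3 - 26 = -23)
x(u) = 31 (x(u) = 6 - 1*(-25) = 6 + 25 = 31)
L(k, b) = 32*k (L(k, b) = 31*k + k = 32*k)
√(466133 + L(t*(-6), -182)) = √(466133 + 32*(-23*(-6))) = √(466133 + 32*138) = √(466133 + 4416) = √470549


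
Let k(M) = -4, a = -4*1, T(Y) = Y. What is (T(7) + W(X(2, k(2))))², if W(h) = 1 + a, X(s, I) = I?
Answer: 16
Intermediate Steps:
a = -4
W(h) = -3 (W(h) = 1 - 4 = -3)
(T(7) + W(X(2, k(2))))² = (7 - 3)² = 4² = 16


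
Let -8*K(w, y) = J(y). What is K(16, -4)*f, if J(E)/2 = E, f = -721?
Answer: -721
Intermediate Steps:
J(E) = 2*E
K(w, y) = -y/4
K(16, -4)*f = -¼*(-4)*(-721) = 1*(-721) = -721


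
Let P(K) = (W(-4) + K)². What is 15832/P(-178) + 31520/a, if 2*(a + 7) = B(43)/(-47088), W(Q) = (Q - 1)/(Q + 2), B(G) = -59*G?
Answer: -5625717718624/1244699703 ≈ -4519.7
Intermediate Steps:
W(Q) = (-1 + Q)/(2 + Q)
a = -656695/94176 (a = -7 + (-59*43/(-47088))/2 = -7 + (-2537*(-1/47088))/2 = -7 + (½)*(2537/47088) = -7 + 2537/94176 = -656695/94176 ≈ -6.9731)
P(K) = (5/2 + K)² (P(K) = ((-1 - 4)/(2 - 4) + K)² = (-5/(-2) + K)² = (-½*(-5) + K)² = (5/2 + K)²)
15832/P(-178) + 31520/a = 15832/(((5 + 2*(-178))²/4)) + 31520/(-656695/94176) = 15832/(((5 - 356)²/4)) + 31520*(-94176/656695) = 15832/(((¼)*(-351)²)) - 593685504/131339 = 15832/(((¼)*123201)) - 593685504/131339 = 15832/(123201/4) - 593685504/131339 = 15832*(4/123201) - 593685504/131339 = 63328/123201 - 593685504/131339 = -5625717718624/1244699703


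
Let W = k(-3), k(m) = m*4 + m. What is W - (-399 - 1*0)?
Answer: 384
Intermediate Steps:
k(m) = 5*m (k(m) = 4*m + m = 5*m)
W = -15 (W = 5*(-3) = -15)
W - (-399 - 1*0) = -15 - (-399 - 1*0) = -15 - (-399 + 0) = -15 - 1*(-399) = -15 + 399 = 384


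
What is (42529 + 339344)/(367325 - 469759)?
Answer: -381873/102434 ≈ -3.7280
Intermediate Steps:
(42529 + 339344)/(367325 - 469759) = 381873/(-102434) = 381873*(-1/102434) = -381873/102434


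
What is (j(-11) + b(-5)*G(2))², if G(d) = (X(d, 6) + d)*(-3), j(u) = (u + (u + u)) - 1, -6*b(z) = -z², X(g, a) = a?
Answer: 17956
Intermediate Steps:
b(z) = z²/6 (b(z) = -(-1)*z²/6 = z²/6)
j(u) = -1 + 3*u (j(u) = (u + 2*u) - 1 = 3*u - 1 = -1 + 3*u)
G(d) = -18 - 3*d (G(d) = (6 + d)*(-3) = -18 - 3*d)
(j(-11) + b(-5)*G(2))² = ((-1 + 3*(-11)) + ((⅙)*(-5)²)*(-18 - 3*2))² = ((-1 - 33) + ((⅙)*25)*(-18 - 6))² = (-34 + (25/6)*(-24))² = (-34 - 100)² = (-134)² = 17956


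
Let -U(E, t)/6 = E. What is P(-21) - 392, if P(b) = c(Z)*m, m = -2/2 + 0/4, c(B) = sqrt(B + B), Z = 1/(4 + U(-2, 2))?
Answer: -392 - sqrt(2)/4 ≈ -392.35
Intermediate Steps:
U(E, t) = -6*E
Z = 1/16 (Z = 1/(4 - 6*(-2)) = 1/(4 + 12) = 1/16 ≈ 0.062500)
c(B) = sqrt(2)*sqrt(B) (c(B) = sqrt(2*B) = sqrt(2)*sqrt(B))
m = -1 (m = -2*1/2 + 0*(1/4) = -1 + 0 = -1)
P(b) = -sqrt(2)/4 (P(b) = (sqrt(2)*sqrt(1/16))*(-1) = (sqrt(2)*(1/4))*(-1) = (sqrt(2)/4)*(-1) = -sqrt(2)/4)
P(-21) - 392 = -sqrt(2)/4 - 392 = -392 - sqrt(2)/4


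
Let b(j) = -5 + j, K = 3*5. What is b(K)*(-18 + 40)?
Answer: 220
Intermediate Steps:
K = 15
b(K)*(-18 + 40) = (-5 + 15)*(-18 + 40) = 10*22 = 220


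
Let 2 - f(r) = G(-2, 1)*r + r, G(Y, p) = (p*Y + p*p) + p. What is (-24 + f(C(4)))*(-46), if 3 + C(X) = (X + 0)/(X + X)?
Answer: 897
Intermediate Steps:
C(X) = -5/2 (C(X) = -3 + (X + 0)/(X + X) = -3 + X/((2*X)) = -3 + X*(1/(2*X)) = -3 + ½ = -5/2)
G(Y, p) = p + p² + Y*p (G(Y, p) = (Y*p + p²) + p = (p² + Y*p) + p = p + p² + Y*p)
f(r) = 2 - r (f(r) = 2 - ((1*(1 - 2 + 1))*r + r) = 2 - ((1*0)*r + r) = 2 - (0*r + r) = 2 - (0 + r) = 2 - r)
(-24 + f(C(4)))*(-46) = (-24 + (2 - 1*(-5/2)))*(-46) = (-24 + (2 + 5/2))*(-46) = (-24 + 9/2)*(-46) = -39/2*(-46) = 897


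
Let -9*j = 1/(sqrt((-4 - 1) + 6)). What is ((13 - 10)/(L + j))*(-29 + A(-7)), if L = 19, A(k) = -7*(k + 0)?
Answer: 54/17 ≈ 3.1765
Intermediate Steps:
A(k) = -7*k
j = -1/9 (j = -1/(9*sqrt((-4 - 1) + 6)) = -1/(9*sqrt(-5 + 6)) = -1/(9*(sqrt(1))) = -1/9/1 = -1/9*1 = -1/9 ≈ -0.11111)
((13 - 10)/(L + j))*(-29 + A(-7)) = ((13 - 10)/(19 - 1/9))*(-29 - 7*(-7)) = (3/(170/9))*(-29 + 49) = (3*(9/170))*20 = (27/170)*20 = 54/17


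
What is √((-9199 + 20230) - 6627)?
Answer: 2*√1101 ≈ 66.363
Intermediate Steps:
√((-9199 + 20230) - 6627) = √(11031 - 6627) = √4404 = 2*√1101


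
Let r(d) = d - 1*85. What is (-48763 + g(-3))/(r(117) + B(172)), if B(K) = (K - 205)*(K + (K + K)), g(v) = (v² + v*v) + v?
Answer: 1741/607 ≈ 2.8682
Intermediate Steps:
g(v) = v + 2*v² (g(v) = (v² + v²) + v = 2*v² + v = v + 2*v²)
r(d) = -85 + d (r(d) = d - 85 = -85 + d)
B(K) = 3*K*(-205 + K) (B(K) = (-205 + K)*(K + 2*K) = (-205 + K)*(3*K) = 3*K*(-205 + K))
(-48763 + g(-3))/(r(117) + B(172)) = (-48763 - 3*(1 + 2*(-3)))/((-85 + 117) + 3*172*(-205 + 172)) = (-48763 - 3*(1 - 6))/(32 + 3*172*(-33)) = (-48763 - 3*(-5))/(32 - 17028) = (-48763 + 15)/(-16996) = -48748*(-1/16996) = 1741/607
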